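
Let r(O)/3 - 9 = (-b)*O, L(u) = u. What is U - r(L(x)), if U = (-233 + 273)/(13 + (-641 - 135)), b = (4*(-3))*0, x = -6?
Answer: -20641/763 ≈ -27.052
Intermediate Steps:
b = 0 (b = -12*0 = 0)
r(O) = 27 (r(O) = 27 + 3*((-1*0)*O) = 27 + 3*(0*O) = 27 + 3*0 = 27 + 0 = 27)
U = -40/763 (U = 40/(13 - 776) = 40/(-763) = 40*(-1/763) = -40/763 ≈ -0.052425)
U - r(L(x)) = -40/763 - 1*27 = -40/763 - 27 = -20641/763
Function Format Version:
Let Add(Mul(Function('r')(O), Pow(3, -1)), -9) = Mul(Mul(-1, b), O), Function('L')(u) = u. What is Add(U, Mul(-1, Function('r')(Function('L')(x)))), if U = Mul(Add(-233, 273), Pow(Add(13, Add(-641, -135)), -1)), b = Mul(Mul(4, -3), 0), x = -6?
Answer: Rational(-20641, 763) ≈ -27.052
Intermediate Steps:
b = 0 (b = Mul(-12, 0) = 0)
Function('r')(O) = 27 (Function('r')(O) = Add(27, Mul(3, Mul(Mul(-1, 0), O))) = Add(27, Mul(3, Mul(0, O))) = Add(27, Mul(3, 0)) = Add(27, 0) = 27)
U = Rational(-40, 763) (U = Mul(40, Pow(Add(13, -776), -1)) = Mul(40, Pow(-763, -1)) = Mul(40, Rational(-1, 763)) = Rational(-40, 763) ≈ -0.052425)
Add(U, Mul(-1, Function('r')(Function('L')(x)))) = Add(Rational(-40, 763), Mul(-1, 27)) = Add(Rational(-40, 763), -27) = Rational(-20641, 763)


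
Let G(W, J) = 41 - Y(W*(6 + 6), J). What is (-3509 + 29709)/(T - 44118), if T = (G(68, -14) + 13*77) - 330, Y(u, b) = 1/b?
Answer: -366800/607683 ≈ -0.60360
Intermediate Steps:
G(W, J) = 41 - 1/J
T = 9969/14 (T = ((41 - 1/(-14)) + 13*77) - 330 = ((41 - 1*(-1/14)) + 1001) - 330 = ((41 + 1/14) + 1001) - 330 = (575/14 + 1001) - 330 = 14589/14 - 330 = 9969/14 ≈ 712.07)
(-3509 + 29709)/(T - 44118) = (-3509 + 29709)/(9969/14 - 44118) = 26200/(-607683/14) = 26200*(-14/607683) = -366800/607683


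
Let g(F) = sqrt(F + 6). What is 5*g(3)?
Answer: 15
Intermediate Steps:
g(F) = sqrt(6 + F)
5*g(3) = 5*sqrt(6 + 3) = 5*sqrt(9) = 5*3 = 15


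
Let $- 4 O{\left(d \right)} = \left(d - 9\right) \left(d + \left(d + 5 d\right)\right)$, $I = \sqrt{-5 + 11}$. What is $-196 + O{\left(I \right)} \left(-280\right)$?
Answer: $2744 - 4410 \sqrt{6} \approx -8058.3$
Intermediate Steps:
$I = \sqrt{6} \approx 2.4495$
$O{\left(d \right)} = - \frac{7 d \left(-9 + d\right)}{4}$ ($O{\left(d \right)} = - \frac{\left(d - 9\right) \left(d + \left(d + 5 d\right)\right)}{4} = - \frac{\left(-9 + d\right) \left(d + 6 d\right)}{4} = - \frac{\left(-9 + d\right) 7 d}{4} = - \frac{7 d \left(-9 + d\right)}{4}$)
$-196 + O{\left(I \right)} \left(-280\right) = -196 + \frac{7 \sqrt{6} \left(9 - \sqrt{6}\right)}{4} \left(-280\right) = -196 - 490 \sqrt{6} \left(9 - \sqrt{6}\right)$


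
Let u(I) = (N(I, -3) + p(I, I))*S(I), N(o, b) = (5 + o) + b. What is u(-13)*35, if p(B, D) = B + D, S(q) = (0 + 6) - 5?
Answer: -1295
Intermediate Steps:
S(q) = 1 (S(q) = 6 - 5 = 1)
N(o, b) = 5 + b + o
u(I) = 2 + 3*I (u(I) = ((5 - 3 + I) + (I + I))*1 = ((2 + I) + 2*I)*1 = (2 + 3*I)*1 = 2 + 3*I)
u(-13)*35 = (2 + 3*(-13))*35 = (2 - 39)*35 = -37*35 = -1295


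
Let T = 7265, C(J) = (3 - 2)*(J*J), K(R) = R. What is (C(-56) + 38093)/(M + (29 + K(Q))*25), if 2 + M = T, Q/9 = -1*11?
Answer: 41229/5513 ≈ 7.4785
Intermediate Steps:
Q = -99 (Q = 9*(-1*11) = 9*(-11) = -99)
C(J) = J² (C(J) = 1*J² = J²)
M = 7263 (M = -2 + 7265 = 7263)
(C(-56) + 38093)/(M + (29 + K(Q))*25) = ((-56)² + 38093)/(7263 + (29 - 99)*25) = (3136 + 38093)/(7263 - 70*25) = 41229/(7263 - 1750) = 41229/5513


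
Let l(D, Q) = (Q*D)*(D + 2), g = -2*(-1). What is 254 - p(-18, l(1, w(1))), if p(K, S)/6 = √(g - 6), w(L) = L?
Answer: 254 - 12*I ≈ 254.0 - 12.0*I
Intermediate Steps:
g = 2
l(D, Q) = D*Q*(2 + D) (l(D, Q) = (D*Q)*(2 + D) = D*Q*(2 + D))
p(K, S) = 12*I (p(K, S) = 6*√(2 - 6) = 6*√(-4) = 6*(2*I) = 12*I)
254 - p(-18, l(1, w(1))) = 254 - 12*I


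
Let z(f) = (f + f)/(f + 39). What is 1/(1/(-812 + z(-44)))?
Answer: -3972/5 ≈ -794.40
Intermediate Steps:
z(f) = 2*f/(39 + f) (z(f) = (2*f)/(39 + f) = 2*f/(39 + f))
1/(1/(-812 + z(-44))) = 1/(1/(-812 + 2*(-44)/(39 - 44))) = 1/(1/(-812 + 2*(-44)/(-5))) = 1/(1/(-812 + 2*(-44)*(-⅕))) = 1/(1/(-812 + 88/5)) = 1/(1/(-3972/5)) = 1/(-5/3972) = -3972/5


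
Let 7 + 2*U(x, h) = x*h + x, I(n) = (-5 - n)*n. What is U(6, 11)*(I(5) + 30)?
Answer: -650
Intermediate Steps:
I(n) = n*(-5 - n)
U(x, h) = -7/2 + x/2 + h*x/2 (U(x, h) = -7/2 + (x*h + x)/2 = -7/2 + (h*x + x)/2 = -7/2 + (x + h*x)/2 = -7/2 + (x/2 + h*x/2) = -7/2 + x/2 + h*x/2)
U(6, 11)*(I(5) + 30) = (-7/2 + (½)*6 + (½)*11*6)*(-1*5*(5 + 5) + 30) = (-7/2 + 3 + 33)*(-1*5*10 + 30) = 65*(-50 + 30)/2 = (65/2)*(-20) = -650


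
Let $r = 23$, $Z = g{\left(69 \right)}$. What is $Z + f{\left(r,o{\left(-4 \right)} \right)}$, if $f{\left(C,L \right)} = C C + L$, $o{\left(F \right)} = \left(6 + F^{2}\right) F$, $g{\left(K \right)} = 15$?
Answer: $456$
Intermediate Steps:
$o{\left(F \right)} = F \left(6 + F^{2}\right)$
$Z = 15$
$f{\left(C,L \right)} = L + C^{2}$ ($f{\left(C,L \right)} = C^{2} + L = L + C^{2}$)
$Z + f{\left(r,o{\left(-4 \right)} \right)} = 15 + \left(- 4 \left(6 + \left(-4\right)^{2}\right) + 23^{2}\right) = 15 + \left(- 4 \left(6 + 16\right) + 529\right) = 15 + \left(\left(-4\right) 22 + 529\right) = 15 + \left(-88 + 529\right) = 15 + 441 = 456$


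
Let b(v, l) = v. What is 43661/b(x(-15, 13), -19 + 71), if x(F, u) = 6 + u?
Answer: 43661/19 ≈ 2297.9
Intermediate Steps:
43661/b(x(-15, 13), -19 + 71) = 43661/(6 + 13) = 43661/19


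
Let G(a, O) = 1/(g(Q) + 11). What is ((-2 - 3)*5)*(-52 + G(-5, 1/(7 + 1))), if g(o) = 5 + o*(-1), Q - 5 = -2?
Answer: 16875/13 ≈ 1298.1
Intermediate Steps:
Q = 3 (Q = 5 - 2 = 3)
g(o) = 5 - o
G(a, O) = 1/13 (G(a, O) = 1/((5 - 1*3) + 11) = 1/((5 - 3) + 11) = 1/(2 + 11) = 1/13)
((-2 - 3)*5)*(-52 + G(-5, 1/(7 + 1))) = ((-2 - 3)*5)*(-52 + 1/13) = -5*5*(-675/13) = -25*(-675/13) = 16875/13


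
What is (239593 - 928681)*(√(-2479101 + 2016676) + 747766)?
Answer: -515276577408 - 3445440*I*√18497 ≈ -5.1528e+11 - 4.6859e+8*I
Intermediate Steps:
(239593 - 928681)*(√(-2479101 + 2016676) + 747766) = -689088*(√(-462425) + 747766) = -689088*(5*I*√18497 + 747766) = -689088*(747766 + 5*I*√18497) = -515276577408 - 3445440*I*√18497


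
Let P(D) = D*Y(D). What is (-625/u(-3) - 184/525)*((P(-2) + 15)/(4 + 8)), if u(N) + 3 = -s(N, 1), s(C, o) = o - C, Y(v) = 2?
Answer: 513601/6300 ≈ 81.524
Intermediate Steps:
u(N) = -4 + N (u(N) = -3 - (1 - N) = -3 + (-1 + N) = -4 + N)
P(D) = 2*D (P(D) = D*2 = 2*D)
(-625/u(-3) - 184/525)*((P(-2) + 15)/(4 + 8)) = (-625/(-4 - 3) - 184/525)*((2*(-2) + 15)/(4 + 8)) = (-625/(-7) - 184*1/525)*((-4 + 15)/12) = (-625*(-1/7) - 184/525)*(11*(1/12)) = (625/7 - 184/525)*(11/12) = (46691/525)*(11/12) = 513601/6300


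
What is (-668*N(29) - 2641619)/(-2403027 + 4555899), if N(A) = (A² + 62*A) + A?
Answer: -4423843/2152872 ≈ -2.0549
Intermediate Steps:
N(A) = A² + 63*A
(-668*N(29) - 2641619)/(-2403027 + 4555899) = (-19372*(63 + 29) - 2641619)/(-2403027 + 4555899) = (-19372*92 - 2641619)/2152872 = (-668*2668 - 2641619)*(1/2152872) = (-1782224 - 2641619)*(1/2152872) = -4423843*1/2152872 = -4423843/2152872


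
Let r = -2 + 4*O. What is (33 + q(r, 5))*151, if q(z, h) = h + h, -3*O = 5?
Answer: 6493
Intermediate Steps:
O = -5/3 (O = -1/3*5 = -5/3 ≈ -1.6667)
r = -26/3 (r = -2 + 4*(-5/3) = -2 - 20/3 = -26/3 ≈ -8.6667)
q(z, h) = 2*h
(33 + q(r, 5))*151 = (33 + 2*5)*151 = (33 + 10)*151 = 43*151 = 6493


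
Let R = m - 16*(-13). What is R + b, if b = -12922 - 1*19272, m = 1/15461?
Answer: -494535545/15461 ≈ -31986.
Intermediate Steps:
m = 1/15461 ≈ 6.4679e-5
b = -32194 (b = -12922 - 19272 = -32194)
R = 3215889/15461 (R = 1/15461 - 16*(-13) = 1/15461 + 208 = 3215889/15461 ≈ 208.00)
R + b = 3215889/15461 - 32194 = -494535545/15461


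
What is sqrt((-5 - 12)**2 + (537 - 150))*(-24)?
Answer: -624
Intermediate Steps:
sqrt((-5 - 12)**2 + (537 - 150))*(-24) = sqrt((-17)**2 + 387)*(-24) = sqrt(289 + 387)*(-24) = sqrt(676)*(-24) = 26*(-24) = -624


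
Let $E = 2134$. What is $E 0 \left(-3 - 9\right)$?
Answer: $0$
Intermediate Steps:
$E 0 \left(-3 - 9\right) = 2134 \cdot 0 \left(-3 - 9\right) = 2134 \cdot 0 \left(-12\right) = 2134 \cdot 0 = 0$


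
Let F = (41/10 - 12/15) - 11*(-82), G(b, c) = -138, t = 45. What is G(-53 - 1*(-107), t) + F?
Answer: 7673/10 ≈ 767.30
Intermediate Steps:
F = 9053/10 (F = (41*(⅒) - 12*1/15) + 902 = (41/10 - ⅘) + 902 = 33/10 + 902 = 9053/10 ≈ 905.30)
G(-53 - 1*(-107), t) + F = -138 + 9053/10 = 7673/10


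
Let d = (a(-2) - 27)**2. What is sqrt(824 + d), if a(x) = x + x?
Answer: sqrt(1785) ≈ 42.249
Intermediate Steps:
a(x) = 2*x
d = 961 (d = (2*(-2) - 27)**2 = (-4 - 27)**2 = (-31)**2 = 961)
sqrt(824 + d) = sqrt(824 + 961) = sqrt(1785)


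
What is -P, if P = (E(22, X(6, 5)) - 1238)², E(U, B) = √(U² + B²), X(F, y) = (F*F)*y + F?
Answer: -1567724 + 4952*√8770 ≈ -1.1040e+6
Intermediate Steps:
X(F, y) = F + y*F² (X(F, y) = F²*y + F = y*F² + F = F + y*F²)
E(U, B) = √(B² + U²)
P = (-1238 + 2*√8770)² (P = (√((6*(1 + 6*5))² + 22²) - 1238)² = (√((6*(1 + 30))² + 484) - 1238)² = (√((6*31)² + 484) - 1238)² = (√(186² + 484) - 1238)² = (√(34596 + 484) - 1238)² = (√35080 - 1238)² = (2*√8770 - 1238)² = (-1238 + 2*√8770)² ≈ 1.1040e+6)
-P = -(1567724 - 4952*√8770) = -1567724 + 4952*√8770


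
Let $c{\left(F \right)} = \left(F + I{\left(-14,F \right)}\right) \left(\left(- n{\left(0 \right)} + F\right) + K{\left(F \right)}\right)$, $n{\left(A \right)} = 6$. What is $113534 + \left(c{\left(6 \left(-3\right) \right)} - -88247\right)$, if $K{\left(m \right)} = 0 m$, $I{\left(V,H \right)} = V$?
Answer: $202549$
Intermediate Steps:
$K{\left(m \right)} = 0$
$c{\left(F \right)} = \left(-14 + F\right) \left(-6 + F\right)$ ($c{\left(F \right)} = \left(F - 14\right) \left(\left(\left(-1\right) 6 + F\right) + 0\right) = \left(-14 + F\right) \left(\left(-6 + F\right) + 0\right) = \left(-14 + F\right) \left(-6 + F\right)$)
$113534 + \left(c{\left(6 \left(-3\right) \right)} - -88247\right) = 113534 + \left(\left(84 + \left(6 \left(-3\right)\right)^{2} - 20 \cdot 6 \left(-3\right)\right) - -88247\right) = 113534 + \left(\left(84 + \left(-18\right)^{2} - -360\right) + 88247\right) = 113534 + \left(\left(84 + 324 + 360\right) + 88247\right) = 113534 + \left(768 + 88247\right) = 113534 + 89015 = 202549$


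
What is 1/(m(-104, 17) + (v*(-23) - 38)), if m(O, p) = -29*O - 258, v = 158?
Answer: -1/914 ≈ -0.0010941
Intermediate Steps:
m(O, p) = -258 - 29*O
1/(m(-104, 17) + (v*(-23) - 38)) = 1/((-258 - 29*(-104)) + (158*(-23) - 38)) = 1/((-258 + 3016) + (-3634 - 38)) = 1/(2758 - 3672) = 1/(-914) = -1/914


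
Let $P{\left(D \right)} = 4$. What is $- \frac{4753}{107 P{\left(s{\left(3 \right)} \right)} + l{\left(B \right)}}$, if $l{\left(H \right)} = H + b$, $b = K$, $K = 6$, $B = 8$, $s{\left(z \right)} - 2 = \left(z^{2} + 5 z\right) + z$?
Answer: $- \frac{4753}{442} \approx -10.753$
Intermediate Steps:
$s{\left(z \right)} = 2 + z^{2} + 6 z$ ($s{\left(z \right)} = 2 + \left(\left(z^{2} + 5 z\right) + z\right) = 2 + \left(z^{2} + 6 z\right) = 2 + z^{2} + 6 z$)
$b = 6$
$l{\left(H \right)} = 6 + H$ ($l{\left(H \right)} = H + 6 = 6 + H$)
$- \frac{4753}{107 P{\left(s{\left(3 \right)} \right)} + l{\left(B \right)}} = - \frac{4753}{107 \cdot 4 + \left(6 + 8\right)} = - \frac{4753}{428 + 14} = - \frac{4753}{442}$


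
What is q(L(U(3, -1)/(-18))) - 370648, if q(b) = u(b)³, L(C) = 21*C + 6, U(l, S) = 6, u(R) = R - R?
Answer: -370648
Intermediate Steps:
u(R) = 0
L(C) = 6 + 21*C
q(b) = 0 (q(b) = 0³ = 0)
q(L(U(3, -1)/(-18))) - 370648 = 0 - 370648 = -370648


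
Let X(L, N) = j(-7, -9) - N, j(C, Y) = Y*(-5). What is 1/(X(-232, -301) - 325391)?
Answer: -1/325045 ≈ -3.0765e-6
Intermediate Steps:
j(C, Y) = -5*Y
X(L, N) = 45 - N (X(L, N) = -5*(-9) - N = 45 - N)
1/(X(-232, -301) - 325391) = 1/((45 - 1*(-301)) - 325391) = 1/((45 + 301) - 325391) = 1/(346 - 325391) = 1/(-325045) = -1/325045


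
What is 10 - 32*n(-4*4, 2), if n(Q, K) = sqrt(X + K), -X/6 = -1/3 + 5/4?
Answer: 10 - 16*I*sqrt(14) ≈ 10.0 - 59.867*I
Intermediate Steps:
X = -11/2 (X = -6*(-1/3 + 5/4) = -6*11/12 = -11/2 ≈ -5.5000)
n(Q, K) = sqrt(-11/2 + K)
10 - 32*n(-4*4, 2) = 10 - 16*sqrt(-22 + 4*2) = 10 - 16*sqrt(-22 + 8) = 10 - 16*sqrt(-14) = 10 - 16*I*sqrt(14)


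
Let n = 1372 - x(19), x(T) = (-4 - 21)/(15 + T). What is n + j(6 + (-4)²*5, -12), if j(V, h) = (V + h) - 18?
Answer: 48577/34 ≈ 1428.7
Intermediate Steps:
x(T) = -25/(15 + T)
j(V, h) = -18 + V + h
n = 46673/34 (n = 1372 - (-25)/(15 + 19) = 1372 - (-25)/34 = 1372 - 1*(-25/34) = 1372 + 25/34 = 46673/34 ≈ 1372.7)
n + j(6 + (-4)²*5, -12) = 46673/34 + (-18 + (6 + (-4)²*5) - 12) = 46673/34 + (-18 + (6 + 16*5) - 12) = 46673/34 + (-18 + (6 + 80) - 12) = 46673/34 + (-18 + 86 - 12) = 46673/34 + 56 = 48577/34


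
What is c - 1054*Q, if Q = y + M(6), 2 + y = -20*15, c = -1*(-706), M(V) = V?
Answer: 312690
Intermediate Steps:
c = 706
y = -302 (y = -2 - 20*15 = -2 - 300 = -302)
Q = -296 (Q = -302 + 6 = -296)
c - 1054*Q = 706 - 1054*(-296) = 706 + 311984 = 312690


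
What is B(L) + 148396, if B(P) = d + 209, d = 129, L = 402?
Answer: 148734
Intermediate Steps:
B(P) = 338 (B(P) = 129 + 209 = 338)
B(L) + 148396 = 338 + 148396 = 148734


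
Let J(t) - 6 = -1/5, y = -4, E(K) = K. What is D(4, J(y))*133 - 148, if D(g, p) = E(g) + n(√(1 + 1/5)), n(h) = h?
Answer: 384 + 133*√30/5 ≈ 529.69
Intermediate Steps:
J(t) = 29/5 (J(t) = 6 - 1/5 = 6 - 1*⅕ = 6 - ⅕ = 29/5)
D(g, p) = g + √30/5 (D(g, p) = g + √(1 + 1/5) = g + √(1 + ⅕) = g + √(6/5) = g + √30/5)
D(4, J(y))*133 - 148 = (4 + √30/5)*133 - 148 = (532 + 133*√30/5) - 148 = 384 + 133*√30/5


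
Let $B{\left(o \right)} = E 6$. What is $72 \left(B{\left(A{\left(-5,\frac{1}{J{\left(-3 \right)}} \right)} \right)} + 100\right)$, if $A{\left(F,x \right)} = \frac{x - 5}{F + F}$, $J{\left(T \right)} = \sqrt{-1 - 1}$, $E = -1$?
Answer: $6768$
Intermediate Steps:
$J{\left(T \right)} = i \sqrt{2}$ ($J{\left(T \right)} = \sqrt{-2} = i \sqrt{2}$)
$A{\left(F,x \right)} = \frac{-5 + x}{2 F}$
$B{\left(o \right)} = -6$ ($B{\left(o \right)} = \left(-1\right) 6 = -6$)
$72 \left(B{\left(A{\left(-5,\frac{1}{J{\left(-3 \right)}} \right)} \right)} + 100\right) = 72 \left(-6 + 100\right) = 72 \cdot 94 = 6768$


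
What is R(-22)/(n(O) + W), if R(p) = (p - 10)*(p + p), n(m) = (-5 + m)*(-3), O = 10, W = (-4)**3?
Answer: -1408/79 ≈ -17.823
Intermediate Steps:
W = -64
n(m) = 15 - 3*m
R(p) = 2*p*(-10 + p) (R(p) = (-10 + p)*(2*p) = 2*p*(-10 + p))
R(-22)/(n(O) + W) = (2*(-22)*(-10 - 22))/((15 - 3*10) - 64) = (2*(-22)*(-32))/((15 - 30) - 64) = 1408/(-15 - 64) = 1408/(-79) = -1/79*1408 = -1408/79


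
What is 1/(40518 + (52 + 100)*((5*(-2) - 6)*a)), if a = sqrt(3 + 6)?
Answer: 1/33222 ≈ 3.0101e-5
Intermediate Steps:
a = 3 (a = sqrt(9) = 3)
1/(40518 + (52 + 100)*((5*(-2) - 6)*a)) = 1/(40518 + (52 + 100)*((5*(-2) - 6)*3)) = 1/(40518 + 152*((-10 - 6)*3)) = 1/(40518 + 152*(-16*3)) = 1/(40518 + 152*(-48)) = 1/(40518 - 7296) = 1/33222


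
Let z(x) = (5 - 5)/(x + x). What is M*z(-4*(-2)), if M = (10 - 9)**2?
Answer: 0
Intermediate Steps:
z(x) = 0 (z(x) = 0/((2*x)) = 0*(1/(2*x)) = 0)
M = 1 (M = 1**2 = 1)
M*z(-4*(-2)) = 1*0 = 0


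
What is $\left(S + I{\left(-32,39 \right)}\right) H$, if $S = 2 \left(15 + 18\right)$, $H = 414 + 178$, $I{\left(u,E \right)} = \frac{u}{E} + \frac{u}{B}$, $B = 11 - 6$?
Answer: $\frac{6785504}{195} \approx 34797.0$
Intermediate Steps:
$B = 5$ ($B = 11 - 6 = 5$)
$I{\left(u,E \right)} = \frac{u}{5} + \frac{u}{E}$ ($I{\left(u,E \right)} = \frac{u}{E} + \frac{u}{5} = \frac{u}{5} + \frac{u}{E}$)
$H = 592$
$S = 66$ ($S = 2 \cdot 33 = 66$)
$\left(S + I{\left(-32,39 \right)}\right) H = \left(66 - \left(\frac{32}{5} + \frac{32}{39}\right)\right) 592 = \left(66 - \frac{1408}{195}\right) 592 = \frac{11462}{195} \cdot 592 = \frac{6785504}{195}$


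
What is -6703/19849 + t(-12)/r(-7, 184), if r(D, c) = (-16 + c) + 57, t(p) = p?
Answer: -582121/1488675 ≈ -0.39103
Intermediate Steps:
r(D, c) = 41 + c
-6703/19849 + t(-12)/r(-7, 184) = -6703/19849 - 12/(41 + 184) = -6703*1/19849 - 12/225 = -6703/19849 - 12*1/225 = -6703/19849 - 4/75 = -582121/1488675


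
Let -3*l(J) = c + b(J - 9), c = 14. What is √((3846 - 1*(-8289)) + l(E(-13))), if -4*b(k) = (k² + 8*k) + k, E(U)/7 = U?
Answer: √115998/3 ≈ 113.53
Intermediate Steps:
E(U) = 7*U
b(k) = -9*k/4 - k²/4 (b(k) = -((k² + 8*k) + k)/4 = -(k² + 9*k)/4 = -9*k/4 - k²/4)
l(J) = -14/3 + J*(-9 + J)/12 (l(J) = -(14 - (J - 9)*(9 + (J - 9))/4)/3 = -(14 - (-9 + J)*(9 + (-9 + J))/4)/3 = -(14 - (-9 + J)*J/4)/3 = -(14 - J*(-9 + J)/4)/3 = -14/3 + J*(-9 + J)/12)
√((3846 - 1*(-8289)) + l(E(-13))) = √((3846 - 1*(-8289)) + (-14/3 + (7*(-13))*(-9 + 7*(-13))/12)) = √((3846 + 8289) + (-14/3 + (1/12)*(-91)*(-9 - 91))) = √(12135 + (-14/3 + (1/12)*(-91)*(-100))) = √(12135 + (-14/3 + 2275/3)) = √(12135 + 2261/3) = √(38666/3) = √115998/3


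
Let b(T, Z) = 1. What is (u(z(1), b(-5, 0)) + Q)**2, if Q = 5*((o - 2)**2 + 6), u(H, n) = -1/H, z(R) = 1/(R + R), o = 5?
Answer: 5329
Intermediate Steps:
z(R) = 1/(2*R)
Q = 75 (Q = 5*((5 - 2)**2 + 6) = 5*(3**2 + 6) = 5*(9 + 6) = 5*15 = 75)
(u(z(1), b(-5, 0)) + Q)**2 = (-1/((1/2)/1) + 75)**2 = (-1/((1/2)*1) + 75)**2 = (-1/1/2 + 75)**2 = (-1*2 + 75)**2 = (-2 + 75)**2 = 73**2 = 5329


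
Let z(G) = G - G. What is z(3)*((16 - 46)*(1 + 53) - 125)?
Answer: 0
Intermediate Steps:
z(G) = 0
z(3)*((16 - 46)*(1 + 53) - 125) = 0*((16 - 46)*(1 + 53) - 125) = 0*(-30*54 - 125) = 0*(-1620 - 125) = 0*(-1745) = 0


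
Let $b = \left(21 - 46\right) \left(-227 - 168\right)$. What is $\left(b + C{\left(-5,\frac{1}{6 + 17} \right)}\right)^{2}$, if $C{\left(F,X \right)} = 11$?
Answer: $97732996$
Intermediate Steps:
$b = 9875$ ($b = \left(-25\right) \left(-395\right) = 9875$)
$\left(b + C{\left(-5,\frac{1}{6 + 17} \right)}\right)^{2} = \left(9875 + 11\right)^{2} = 9886^{2} = 97732996$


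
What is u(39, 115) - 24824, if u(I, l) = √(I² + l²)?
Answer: -24824 + √14746 ≈ -24703.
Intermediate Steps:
u(39, 115) - 24824 = √(39² + 115²) - 24824 = √(1521 + 13225) - 24824 = √14746 - 24824 = -24824 + √14746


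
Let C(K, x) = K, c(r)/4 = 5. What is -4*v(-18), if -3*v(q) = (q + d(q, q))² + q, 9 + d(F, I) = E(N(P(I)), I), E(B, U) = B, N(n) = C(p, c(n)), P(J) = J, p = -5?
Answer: 4024/3 ≈ 1341.3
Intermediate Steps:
c(r) = 20 (c(r) = 4*5 = 20)
N(n) = -5
d(F, I) = -14 (d(F, I) = -9 - 5 = -14)
v(q) = -q/3 - (-14 + q)²/3 (v(q) = -((q - 14)² + q)/3 = -((-14 + q)² + q)/3 = -(q + (-14 + q)²)/3 = -q/3 - (-14 + q)²/3)
-4*v(-18) = -4*(-⅓*(-18) - (-14 - 18)²/3) = -4*(6 - ⅓*(-32)²) = -4*(6 - ⅓*1024) = -4*(6 - 1024/3) = -4*(-1006/3) = 4024/3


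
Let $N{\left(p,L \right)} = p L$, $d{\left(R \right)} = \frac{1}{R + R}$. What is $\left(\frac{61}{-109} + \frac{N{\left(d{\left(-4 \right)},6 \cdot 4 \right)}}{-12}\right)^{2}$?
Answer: $\frac{18225}{190096} \approx 0.095873$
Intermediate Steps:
$d{\left(R \right)} = \frac{1}{2 R}$
$N{\left(p,L \right)} = L p$
$\left(\frac{61}{-109} + \frac{N{\left(d{\left(-4 \right)},6 \cdot 4 \right)}}{-12}\right)^{2} = \left(\frac{61}{-109} + \frac{6 \cdot 4 \frac{1}{2 \left(-4\right)}}{-12}\right)^{2} = \left(61 \left(- \frac{1}{109}\right) + 24 \cdot \frac{1}{2} \left(- \frac{1}{4}\right) \left(- \frac{1}{12}\right)\right)^{2} = \left(- \frac{61}{109} + 24 \left(- \frac{1}{8}\right) \left(- \frac{1}{12}\right)\right)^{2} = \left(- \frac{61}{109} - - \frac{1}{4}\right)^{2} = \left(- \frac{61}{109} + \frac{1}{4}\right)^{2} = \left(- \frac{135}{436}\right)^{2} = \frac{18225}{190096}$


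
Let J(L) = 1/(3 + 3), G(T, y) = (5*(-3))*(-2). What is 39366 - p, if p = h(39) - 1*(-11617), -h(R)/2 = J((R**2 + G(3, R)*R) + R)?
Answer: 83248/3 ≈ 27749.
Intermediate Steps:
G(T, y) = 30 (G(T, y) = -15*(-2) = 30)
J(L) = 1/6
h(R) = -1/3 (h(R) = -2*1/6 = -1/3)
p = 34850/3 (p = -1/3 - 1*(-11617) = -1/3 + 11617 = 34850/3 ≈ 11617.)
39366 - p = 39366 - 1*34850/3 = 39366 - 34850/3 = 83248/3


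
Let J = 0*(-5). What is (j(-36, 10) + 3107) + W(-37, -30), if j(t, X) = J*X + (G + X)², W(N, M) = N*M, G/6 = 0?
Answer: 4317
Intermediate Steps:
G = 0 (G = 6*0 = 0)
J = 0
W(N, M) = M*N
j(t, X) = X² (j(t, X) = 0*X + (0 + X)² = 0 + X² = X²)
(j(-36, 10) + 3107) + W(-37, -30) = (10² + 3107) - 30*(-37) = (100 + 3107) + 1110 = 3207 + 1110 = 4317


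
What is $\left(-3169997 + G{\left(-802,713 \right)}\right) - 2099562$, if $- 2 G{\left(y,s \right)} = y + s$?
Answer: $- \frac{10539029}{2} \approx -5.2695 \cdot 10^{6}$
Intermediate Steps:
$G{\left(y,s \right)} = - \frac{s}{2} - \frac{y}{2}$ ($G{\left(y,s \right)} = - \frac{y + s}{2} = - \frac{s + y}{2} = - \frac{s}{2} - \frac{y}{2}$)
$\left(-3169997 + G{\left(-802,713 \right)}\right) - 2099562 = \left(-3169997 - - \frac{89}{2}\right) - 2099562 = \left(-3169997 + \left(- \frac{713}{2} + 401\right)\right) - 2099562 = \left(-3169997 + \frac{89}{2}\right) - 2099562 = - \frac{6339905}{2} - 2099562 = - \frac{10539029}{2}$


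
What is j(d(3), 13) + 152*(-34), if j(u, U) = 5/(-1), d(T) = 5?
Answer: -5173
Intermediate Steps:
j(u, U) = -5 (j(u, U) = 5*(-1) = -5)
j(d(3), 13) + 152*(-34) = -5 + 152*(-34) = -5 - 5168 = -5173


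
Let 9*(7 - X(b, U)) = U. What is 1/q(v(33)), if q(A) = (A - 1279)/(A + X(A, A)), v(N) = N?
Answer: -109/3738 ≈ -0.029160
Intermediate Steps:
X(b, U) = 7 - U/9
q(A) = (-1279 + A)/(7 + 8*A/9) (q(A) = (A - 1279)/(A + (7 - A/9)) = (-1279 + A)/(7 + 8*A/9))
1/q(v(33)) = 1/(9*(-1279 + 33)/(63 + 8*33)) = 1/(9*(-1246)/(63 + 264)) = 1/(9*(-1246)/327) = 1/(9*(1/327)*(-1246)) = 1/(-3738/109) = -109/3738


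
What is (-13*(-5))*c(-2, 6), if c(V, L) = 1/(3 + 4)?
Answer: 65/7 ≈ 9.2857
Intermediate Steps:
c(V, L) = ⅐ (c(V, L) = 1/7 = ⅐)
(-13*(-5))*c(-2, 6) = -13*(-5)*(⅐) = 65*(⅐) = 65/7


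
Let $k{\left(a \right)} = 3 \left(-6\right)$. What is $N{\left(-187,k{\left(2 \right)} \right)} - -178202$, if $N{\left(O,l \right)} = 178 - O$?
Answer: $178567$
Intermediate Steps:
$k{\left(a \right)} = -18$
$N{\left(-187,k{\left(2 \right)} \right)} - -178202 = \left(178 - -187\right) - -178202 = \left(178 + 187\right) + 178202 = 365 + 178202 = 178567$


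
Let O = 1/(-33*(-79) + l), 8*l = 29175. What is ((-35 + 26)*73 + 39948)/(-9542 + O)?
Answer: -1965768021/477395794 ≈ -4.1177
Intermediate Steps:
l = 29175/8 (l = (⅛)*29175 = 29175/8 ≈ 3646.9)
O = 8/50031 (O = 1/(-33*(-79) + 29175/8) = 1/(2607 + 29175/8) = 1/(50031/8) = 8/50031 ≈ 0.00015990)
((-35 + 26)*73 + 39948)/(-9542 + O) = ((-35 + 26)*73 + 39948)/(-9542 + 8/50031) = (-9*73 + 39948)/(-477395794/50031) = (-657 + 39948)*(-50031/477395794) = 39291*(-50031/477395794) = -1965768021/477395794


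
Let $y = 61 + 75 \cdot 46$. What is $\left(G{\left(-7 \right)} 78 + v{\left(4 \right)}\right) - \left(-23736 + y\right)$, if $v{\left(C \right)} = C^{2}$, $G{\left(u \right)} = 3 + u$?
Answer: $19929$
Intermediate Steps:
$y = 3511$ ($y = 61 + 3450 = 3511$)
$\left(G{\left(-7 \right)} 78 + v{\left(4 \right)}\right) - \left(-23736 + y\right) = \left(\left(3 - 7\right) 78 + 4^{2}\right) - \left(-23736 + 3511\right) = \left(\left(-4\right) 78 + 16\right) - -20225 = \left(-312 + 16\right) + 20225 = -296 + 20225 = 19929$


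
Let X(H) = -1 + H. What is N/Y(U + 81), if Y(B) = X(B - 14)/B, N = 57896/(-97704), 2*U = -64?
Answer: -354613/415242 ≈ -0.85399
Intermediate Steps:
U = -32 (U = (1/2)*(-64) = -32)
N = -7237/12213 (N = 57896*(-1/97704) = -7237/12213 ≈ -0.59257)
Y(B) = (-15 + B)/B (Y(B) = (-1 + (B - 14))/B = (-1 + (-14 + B))/B = (-15 + B)/B)
N/Y(U + 81) = -7237*(-32 + 81)/(-15 + (-32 + 81))/12213 = -7237*49/(-15 + 49)/12213 = -7237/(12213*((1/49)*34)) = -7237/(12213*34/49) = -7237/12213*49/34 = -354613/415242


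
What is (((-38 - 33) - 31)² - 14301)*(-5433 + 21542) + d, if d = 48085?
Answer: -62728688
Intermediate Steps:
(((-38 - 33) - 31)² - 14301)*(-5433 + 21542) + d = (((-38 - 33) - 31)² - 14301)*(-5433 + 21542) + 48085 = ((-71 - 31)² - 14301)*16109 + 48085 = ((-102)² - 14301)*16109 + 48085 = (10404 - 14301)*16109 + 48085 = -3897*16109 + 48085 = -62776773 + 48085 = -62728688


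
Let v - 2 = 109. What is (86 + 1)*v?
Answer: 9657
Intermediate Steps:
v = 111 (v = 2 + 109 = 111)
(86 + 1)*v = (86 + 1)*111 = 87*111 = 9657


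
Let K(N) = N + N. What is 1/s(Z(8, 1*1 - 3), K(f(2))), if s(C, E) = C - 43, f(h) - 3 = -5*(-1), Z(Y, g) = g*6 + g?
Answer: -1/57 ≈ -0.017544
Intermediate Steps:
Z(Y, g) = 7*g (Z(Y, g) = 6*g + g = 7*g)
f(h) = 8 (f(h) = 3 - 5*(-1) = 3 + 5 = 8)
K(N) = 2*N
s(C, E) = -43 + C
1/s(Z(8, 1*1 - 3), K(f(2))) = 1/(-43 + 7*(1*1 - 3)) = 1/(-43 + 7*(1 - 3)) = 1/(-43 + 7*(-2)) = 1/(-43 - 14) = 1/(-57) = -1/57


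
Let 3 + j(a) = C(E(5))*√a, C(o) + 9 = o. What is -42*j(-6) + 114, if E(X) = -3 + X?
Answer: 240 + 294*I*√6 ≈ 240.0 + 720.15*I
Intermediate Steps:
C(o) = -9 + o
j(a) = -3 - 7*√a (j(a) = -3 + (-9 + (-3 + 5))*√a = -3 + (-9 + 2)*√a = -3 - 7*√a)
-42*j(-6) + 114 = -42*(-3 - 7*I*√6) + 114 = (126 + 294*I*√6) + 114 = 240 + 294*I*√6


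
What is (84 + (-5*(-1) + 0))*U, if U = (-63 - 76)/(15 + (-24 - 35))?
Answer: 12371/44 ≈ 281.16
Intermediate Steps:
U = 139/44 (U = -139/(15 - 59) = -139/(-44) = -139*(-1/44) = 139/44 ≈ 3.1591)
(84 + (-5*(-1) + 0))*U = (84 + (-5*(-1) + 0))*(139/44) = (84 + (5 + 0))*(139/44) = (84 + 5)*(139/44) = 89*(139/44) = 12371/44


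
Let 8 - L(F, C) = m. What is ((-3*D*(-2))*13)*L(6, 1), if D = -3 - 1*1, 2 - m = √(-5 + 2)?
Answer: -1872 - 312*I*√3 ≈ -1872.0 - 540.4*I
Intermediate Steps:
m = 2 - I*√3 (m = 2 - √(-5 + 2) = 2 - √(-3) = 2 - I*√3 ≈ 2.0 - 1.732*I)
D = -4 (D = -3 - 1 = -4)
L(F, C) = 6 + I*√3 (L(F, C) = 8 - (2 - I*√3) = 8 + (-2 + I*√3) = 6 + I*√3)
((-3*D*(-2))*13)*L(6, 1) = ((-3*(-4)*(-2))*13)*(6 + I*√3) = ((12*(-2))*13)*(6 + I*√3) = (-24*13)*(6 + I*√3) = -312*(6 + I*√3) = -1872 - 312*I*√3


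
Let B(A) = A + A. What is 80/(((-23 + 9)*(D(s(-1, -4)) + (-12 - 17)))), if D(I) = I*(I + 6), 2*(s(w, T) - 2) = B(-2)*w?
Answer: -40/77 ≈ -0.51948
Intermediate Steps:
B(A) = 2*A
s(w, T) = 2 - 2*w (s(w, T) = 2 + ((2*(-2))*w)/2 = 2 + (-4*w)/2 = 2 - 2*w)
D(I) = I*(6 + I)
80/(((-23 + 9)*(D(s(-1, -4)) + (-12 - 17)))) = 80/(((-23 + 9)*((2 - 2*(-1))*(6 + (2 - 2*(-1))) + (-12 - 17)))) = 80/((-14*((2 + 2)*(6 + (2 + 2)) - 29))) = 80/((-14*(4*(6 + 4) - 29))) = 80/((-14*(4*10 - 29))) = 80/((-14*(40 - 29))) = 80/((-14*11)) = 80/(-154) = 80*(-1/154) = -40/77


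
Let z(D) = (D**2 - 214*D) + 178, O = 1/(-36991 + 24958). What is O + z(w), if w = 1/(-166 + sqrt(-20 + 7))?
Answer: 1639715045957420/9145678774113 + 5900098*I*sqrt(13)/760049761 ≈ 179.29 + 0.027989*I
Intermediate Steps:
O = -1/12033 (O = 1/(-12033) = -1/12033 ≈ -8.3105e-5)
w = 1/(-166 + I*sqrt(13)) (w = 1/(-166 + sqrt(-13)) = 1/(-166 + I*sqrt(13)) ≈ -0.0060213 - 0.00013078*I)
z(D) = 178 + D**2 - 214*D
O + z(w) = -1/12033 + (178 + (-166/27569 - I*sqrt(13)/27569)**2 - 214*(-166/27569 - I*sqrt(13)/27569)) = -1/12033 + (178 + (-166/27569 - I*sqrt(13)/27569)**2 + (35524/27569 + 214*I*sqrt(13)/27569)) = -1/12033 + (4942806/27569 + (-166/27569 - I*sqrt(13)/27569)**2 + 214*I*sqrt(13)/27569) = 59476757029/331737777 + (-166/27569 - I*sqrt(13)/27569)**2 + 214*I*sqrt(13)/27569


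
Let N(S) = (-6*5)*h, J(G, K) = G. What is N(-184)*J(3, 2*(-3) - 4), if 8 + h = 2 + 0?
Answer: 540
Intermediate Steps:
h = -6 (h = -8 + (2 + 0) = -8 + 2 = -6)
N(S) = 180 (N(S) = -6*5*(-6) = -30*(-6) = 180)
N(-184)*J(3, 2*(-3) - 4) = 180*3 = 540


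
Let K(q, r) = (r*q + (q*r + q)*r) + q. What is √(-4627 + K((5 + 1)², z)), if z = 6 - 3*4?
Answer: I*√3727 ≈ 61.049*I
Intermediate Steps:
z = -6 (z = 6 - 12 = -6)
K(q, r) = q + q*r + r*(q + q*r) (K(q, r) = (q*r + (q + q*r)*r) + q = (q*r + r*(q + q*r)) + q = q + q*r + r*(q + q*r))
√(-4627 + K((5 + 1)², z)) = √(-4627 + (5 + 1)²*(1 + (-6)² + 2*(-6))) = √(-4627 + 6²*(1 + 36 - 12)) = √(-4627 + 36*25) = √(-4627 + 900) = √(-3727) = I*√3727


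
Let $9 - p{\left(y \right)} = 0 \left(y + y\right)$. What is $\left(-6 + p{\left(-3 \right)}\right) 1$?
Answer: $3$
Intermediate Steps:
$p{\left(y \right)} = 9$ ($p{\left(y \right)} = 9 - 0 \left(y + y\right) = 9 - 0 \cdot 2 y = 9 - 0 = 9 + 0 = 9$)
$\left(-6 + p{\left(-3 \right)}\right) 1 = \left(-6 + 9\right) 1 = 3 \cdot 1 = 3$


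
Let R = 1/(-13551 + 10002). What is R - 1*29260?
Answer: -103843741/3549 ≈ -29260.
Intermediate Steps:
R = -1/3549 (R = 1/(-3549) = -1/3549 ≈ -0.00028177)
R - 1*29260 = -1/3549 - 1*29260 = -1/3549 - 29260 = -103843741/3549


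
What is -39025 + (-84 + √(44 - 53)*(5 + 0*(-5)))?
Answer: -39109 + 15*I ≈ -39109.0 + 15.0*I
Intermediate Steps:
-39025 + (-84 + √(44 - 53)*(5 + 0*(-5))) = -39025 + (-84 + √(-9)*(5 + 0)) = -39025 + (-84 + (3*I)*5) = -39025 + (-84 + 15*I) = -39109 + 15*I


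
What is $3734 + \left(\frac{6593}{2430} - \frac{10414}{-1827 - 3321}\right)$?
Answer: $\frac{649586702}{173745} \approx 3738.7$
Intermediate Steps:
$3734 + \left(\frac{6593}{2430} - \frac{10414}{-1827 - 3321}\right) = 3734 + \left(6593 \cdot \frac{1}{2430} - \frac{10414}{-5148}\right) = 3734 + \left(\frac{6593}{2430} - - \frac{5207}{2574}\right) = 3734 + \left(\frac{6593}{2430} + \frac{5207}{2574}\right) = 3734 + \frac{822872}{173745} = \frac{649586702}{173745}$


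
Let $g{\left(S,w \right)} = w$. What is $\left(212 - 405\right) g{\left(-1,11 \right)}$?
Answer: $-2123$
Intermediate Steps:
$\left(212 - 405\right) g{\left(-1,11 \right)} = \left(212 - 405\right) 11 = \left(-193\right) 11 = -2123$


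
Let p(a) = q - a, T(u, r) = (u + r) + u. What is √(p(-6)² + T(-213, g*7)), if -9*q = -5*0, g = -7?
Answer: I*√439 ≈ 20.952*I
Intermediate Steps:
q = 0 (q = -(-5)*0/9 = -⅑*0 = 0)
T(u, r) = r + 2*u (T(u, r) = (r + u) + u = r + 2*u)
p(a) = -a (p(a) = 0 - a = -a)
√(p(-6)² + T(-213, g*7)) = √((-1*(-6))² + (-7*7 + 2*(-213))) = √(6² + (-49 - 426)) = √(36 - 475) = √(-439) = I*√439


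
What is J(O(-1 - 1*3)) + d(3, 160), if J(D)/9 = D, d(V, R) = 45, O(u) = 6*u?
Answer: -171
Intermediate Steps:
J(D) = 9*D
J(O(-1 - 1*3)) + d(3, 160) = 9*(6*(-1 - 1*3)) + 45 = 9*(6*(-1 - 3)) + 45 = 9*(6*(-4)) + 45 = 9*(-24) + 45 = -216 + 45 = -171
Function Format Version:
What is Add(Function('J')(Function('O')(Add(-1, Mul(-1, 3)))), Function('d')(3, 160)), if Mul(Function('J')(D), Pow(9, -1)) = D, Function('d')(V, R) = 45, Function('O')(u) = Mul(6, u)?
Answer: -171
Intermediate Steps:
Function('J')(D) = Mul(9, D)
Add(Function('J')(Function('O')(Add(-1, Mul(-1, 3)))), Function('d')(3, 160)) = Add(Mul(9, Mul(6, Add(-1, Mul(-1, 3)))), 45) = Add(Mul(9, Mul(6, Add(-1, -3))), 45) = Add(Mul(9, Mul(6, -4)), 45) = Add(Mul(9, -24), 45) = Add(-216, 45) = -171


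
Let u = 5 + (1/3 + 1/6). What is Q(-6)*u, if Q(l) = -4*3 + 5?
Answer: -77/2 ≈ -38.500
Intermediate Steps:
Q(l) = -7 (Q(l) = -12 + 5 = -7)
u = 11/2 (u = 5 + (1*(⅓) + 1*(⅙)) = 5 + (⅓ + ⅙) = 5 + ½ = 11/2 ≈ 5.5000)
Q(-6)*u = -7*11/2 = -77/2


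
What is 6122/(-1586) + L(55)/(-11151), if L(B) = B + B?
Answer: -34220441/8842743 ≈ -3.8699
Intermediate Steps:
L(B) = 2*B
6122/(-1586) + L(55)/(-11151) = 6122/(-1586) + (2*55)/(-11151) = 6122*(-1/1586) + 110*(-1/11151) = -3061/793 - 110/11151 = -34220441/8842743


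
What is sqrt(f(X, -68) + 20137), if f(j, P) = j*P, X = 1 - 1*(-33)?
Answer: 5*sqrt(713) ≈ 133.51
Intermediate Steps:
X = 34 (X = 1 + 33 = 34)
f(j, P) = P*j
sqrt(f(X, -68) + 20137) = sqrt(-68*34 + 20137) = sqrt(-2312 + 20137) = sqrt(17825) = 5*sqrt(713)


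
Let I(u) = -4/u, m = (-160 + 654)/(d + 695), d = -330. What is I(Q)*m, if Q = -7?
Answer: 1976/2555 ≈ 0.77339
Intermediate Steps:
m = 494/365 (m = (-160 + 654)/(-330 + 695) = 494/365 ≈ 1.3534)
I(Q)*m = -4/(-7)*(494/365) = -4*(-⅐)*(494/365) = (4/7)*(494/365) = 1976/2555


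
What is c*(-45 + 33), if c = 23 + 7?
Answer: -360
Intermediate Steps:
c = 30
c*(-45 + 33) = 30*(-45 + 33) = 30*(-12) = -360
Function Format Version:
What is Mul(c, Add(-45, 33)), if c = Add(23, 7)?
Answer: -360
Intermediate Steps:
c = 30
Mul(c, Add(-45, 33)) = Mul(30, Add(-45, 33)) = Mul(30, -12) = -360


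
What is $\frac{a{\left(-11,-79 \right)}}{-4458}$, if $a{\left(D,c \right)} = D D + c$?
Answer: $- \frac{7}{743} \approx -0.0094213$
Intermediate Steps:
$a{\left(D,c \right)} = c + D^{2}$ ($a{\left(D,c \right)} = D^{2} + c = c + D^{2}$)
$\frac{a{\left(-11,-79 \right)}}{-4458} = \frac{-79 + \left(-11\right)^{2}}{-4458} = \left(-79 + 121\right) \left(- \frac{1}{4458}\right) = 42 \left(- \frac{1}{4458}\right) = - \frac{7}{743}$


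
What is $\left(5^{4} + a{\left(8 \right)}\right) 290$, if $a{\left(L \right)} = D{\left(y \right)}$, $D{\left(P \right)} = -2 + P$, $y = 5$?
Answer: $182120$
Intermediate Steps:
$a{\left(L \right)} = 3$ ($a{\left(L \right)} = -2 + 5 = 3$)
$\left(5^{4} + a{\left(8 \right)}\right) 290 = \left(5^{4} + 3\right) 290 = \left(625 + 3\right) 290 = 628 \cdot 290 = 182120$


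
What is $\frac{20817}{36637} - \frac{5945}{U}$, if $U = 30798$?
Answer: $\frac{14597069}{38908494} \approx 0.37516$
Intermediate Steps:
$\frac{20817}{36637} - \frac{5945}{U} = \frac{20817}{36637} - \frac{5945}{30798} = 20817 \cdot \frac{1}{36637} - \frac{205}{1062} = \frac{20817}{36637} - \frac{205}{1062} = \frac{14597069}{38908494}$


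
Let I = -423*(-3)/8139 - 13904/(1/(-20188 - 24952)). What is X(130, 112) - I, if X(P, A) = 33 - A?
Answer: -1702751072030/2713 ≈ -6.2763e+8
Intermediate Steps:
I = 1702750857703/2713 (I = 1269*(1/8139) - 13904/(1/(-45140)) = 423/2713 - 13904/(-1/45140) = 423/2713 - 13904*(-45140) = 423/2713 + 627626560 = 1702750857703/2713 ≈ 6.2763e+8)
X(130, 112) - I = (33 - 1*112) - 1*1702750857703/2713 = (33 - 112) - 1702750857703/2713 = -79 - 1702750857703/2713 = -1702751072030/2713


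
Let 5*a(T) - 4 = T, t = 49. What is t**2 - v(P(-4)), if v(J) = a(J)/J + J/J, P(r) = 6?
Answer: 7199/3 ≈ 2399.7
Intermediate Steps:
a(T) = 4/5 + T/5
v(J) = 1 + (4/5 + J/5)/J (v(J) = (4/5 + J/5)/J + J/J = (4/5 + J/5)/J + 1 = 1 + (4/5 + J/5)/J)
t**2 - v(P(-4)) = 49**2 - 2*(2 + 3*6)/(5*6) = 2401 - 2*(2 + 18)/(5*6) = 2401 - 2*20/(5*6) = 2401 - 1*4/3 = 2401 - 4/3 = 7199/3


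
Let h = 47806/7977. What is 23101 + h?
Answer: 184324483/7977 ≈ 23107.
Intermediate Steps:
h = 47806/7977 (h = 47806*(1/7977) = 47806/7977 ≈ 5.9930)
23101 + h = 23101 + 47806/7977 = 184324483/7977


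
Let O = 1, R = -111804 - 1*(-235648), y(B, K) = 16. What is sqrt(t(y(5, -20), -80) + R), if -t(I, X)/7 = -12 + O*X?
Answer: 6*sqrt(3458) ≈ 352.83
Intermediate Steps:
R = 123844 (R = -111804 + 235648 = 123844)
t(I, X) = 84 - 7*X (t(I, X) = -7*(-12 + 1*X) = -7*(-12 + X) = 84 - 7*X)
sqrt(t(y(5, -20), -80) + R) = sqrt((84 - 7*(-80)) + 123844) = sqrt((84 + 560) + 123844) = sqrt(644 + 123844) = sqrt(124488) = 6*sqrt(3458)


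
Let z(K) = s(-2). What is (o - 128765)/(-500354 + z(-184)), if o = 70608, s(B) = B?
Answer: 58157/500356 ≈ 0.11623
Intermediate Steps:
z(K) = -2
(o - 128765)/(-500354 + z(-184)) = (70608 - 128765)/(-500354 - 2) = -58157/(-500356) = -58157*(-1/500356) = 58157/500356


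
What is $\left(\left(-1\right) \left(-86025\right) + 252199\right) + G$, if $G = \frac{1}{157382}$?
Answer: $\frac{53230369569}{157382} \approx 3.3822 \cdot 10^{5}$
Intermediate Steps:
$G = \frac{1}{157382} \approx 6.354 \cdot 10^{-6}$
$\left(\left(-1\right) \left(-86025\right) + 252199\right) + G = \left(\left(-1\right) \left(-86025\right) + 252199\right) + \frac{1}{157382} = \left(86025 + 252199\right) + \frac{1}{157382} = 338224 + \frac{1}{157382} = \frac{53230369569}{157382}$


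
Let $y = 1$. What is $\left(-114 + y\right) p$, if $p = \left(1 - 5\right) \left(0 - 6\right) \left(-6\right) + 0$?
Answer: $16272$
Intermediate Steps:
$p = -144$ ($p = - 4 \left(0 - 6\right) \left(-6\right) + 0 = \left(-4\right) \left(-6\right) \left(-6\right) + 0 = 24 \left(-6\right) + 0 = -144 + 0 = -144$)
$\left(-114 + y\right) p = \left(-114 + 1\right) \left(-144\right) = \left(-113\right) \left(-144\right) = 16272$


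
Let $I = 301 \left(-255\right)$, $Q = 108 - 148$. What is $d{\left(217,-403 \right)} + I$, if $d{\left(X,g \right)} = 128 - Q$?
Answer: $-76587$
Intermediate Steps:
$Q = -40$ ($Q = 108 - 148 = -40$)
$d{\left(X,g \right)} = 168$ ($d{\left(X,g \right)} = 128 - -40 = 128 + 40 = 168$)
$I = -76755$
$d{\left(217,-403 \right)} + I = 168 - 76755 = -76587$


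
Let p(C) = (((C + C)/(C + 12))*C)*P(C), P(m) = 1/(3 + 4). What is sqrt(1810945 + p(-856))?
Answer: sqrt(3950087909369)/1477 ≈ 1345.6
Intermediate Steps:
P(m) = 1/7
p(C) = 2*C**2/(7*(12 + C)) (p(C) = (((C + C)/(C + 12))*C)*(1/7) = (((2*C)/(12 + C))*C)*(1/7) = ((2*C/(12 + C))*C)*(1/7) = (2*C**2/(12 + C))*(1/7) = 2*C**2/(7*(12 + C)))
sqrt(1810945 + p(-856)) = sqrt(1810945 + (2/7)*(-856)**2/(12 - 856)) = sqrt(1810945 + (2/7)*732736/(-844)) = sqrt(1810945 + (2/7)*732736*(-1/844)) = sqrt(1810945 - 366368/1477) = sqrt(2674399397/1477) = sqrt(3950087909369)/1477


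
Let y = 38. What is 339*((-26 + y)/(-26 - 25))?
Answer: -1356/17 ≈ -79.765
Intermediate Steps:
339*((-26 + y)/(-26 - 25)) = 339*((-26 + 38)/(-26 - 25)) = 339*(12/(-51)) = 339*(12*(-1/51)) = 339*(-4/17) = -1356/17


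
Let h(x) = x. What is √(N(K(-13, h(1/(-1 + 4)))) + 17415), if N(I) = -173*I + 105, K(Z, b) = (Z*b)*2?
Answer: √171174/3 ≈ 137.91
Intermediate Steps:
K(Z, b) = 2*Z*b
N(I) = 105 - 173*I
√(N(K(-13, h(1/(-1 + 4)))) + 17415) = √((105 - 346*(-13)/(-1 + 4)) + 17415) = √((105 - 346*(-13)/3) + 17415) = √((105 - 173*(-26/3)) + 17415) = √((105 + 4498/3) + 17415) = √(4813/3 + 17415) = √(57058/3) = √171174/3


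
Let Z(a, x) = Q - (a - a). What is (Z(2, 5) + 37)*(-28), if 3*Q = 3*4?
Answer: -1148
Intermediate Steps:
Q = 4 (Q = (3*4)/3 = (1/3)*12 = 4)
Z(a, x) = 4 (Z(a, x) = 4 - (a - a) = 4 - 1*0 = 4 + 0 = 4)
(Z(2, 5) + 37)*(-28) = (4 + 37)*(-28) = 41*(-28) = -1148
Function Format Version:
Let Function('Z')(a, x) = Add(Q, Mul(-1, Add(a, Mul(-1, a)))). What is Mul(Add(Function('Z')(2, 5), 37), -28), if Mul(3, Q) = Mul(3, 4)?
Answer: -1148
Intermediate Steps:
Q = 4 (Q = Mul(Rational(1, 3), Mul(3, 4)) = Mul(Rational(1, 3), 12) = 4)
Function('Z')(a, x) = 4 (Function('Z')(a, x) = Add(4, Mul(-1, Add(a, Mul(-1, a)))) = Add(4, Mul(-1, 0)) = Add(4, 0) = 4)
Mul(Add(Function('Z')(2, 5), 37), -28) = Mul(Add(4, 37), -28) = Mul(41, -28) = -1148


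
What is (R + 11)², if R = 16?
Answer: 729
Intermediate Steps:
(R + 11)² = (16 + 11)² = 27² = 729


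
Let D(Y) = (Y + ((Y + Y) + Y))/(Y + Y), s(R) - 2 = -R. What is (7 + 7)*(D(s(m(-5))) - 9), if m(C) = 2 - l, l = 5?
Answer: -98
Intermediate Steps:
m(C) = -3 (m(C) = 2 - 1*5 = 2 - 5 = -3)
s(R) = 2 - R
D(Y) = 2 (D(Y) = (Y + (2*Y + Y))/((2*Y)) = (Y + 3*Y)*(1/(2*Y)) = (4*Y)*(1/(2*Y)) = 2)
(7 + 7)*(D(s(m(-5))) - 9) = (7 + 7)*(2 - 9) = 14*(-7) = -98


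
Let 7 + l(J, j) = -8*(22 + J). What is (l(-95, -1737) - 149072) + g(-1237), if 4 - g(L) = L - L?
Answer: -148491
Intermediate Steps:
l(J, j) = -183 - 8*J (l(J, j) = -7 - 8*(22 + J) = -7 + (-176 - 8*J) = -183 - 8*J)
g(L) = 4 (g(L) = 4 - (L - L) = 4 - 1*0 = 4 + 0 = 4)
(l(-95, -1737) - 149072) + g(-1237) = ((-183 - 8*(-95)) - 149072) + 4 = ((-183 + 760) - 149072) + 4 = (577 - 149072) + 4 = -148495 + 4 = -148491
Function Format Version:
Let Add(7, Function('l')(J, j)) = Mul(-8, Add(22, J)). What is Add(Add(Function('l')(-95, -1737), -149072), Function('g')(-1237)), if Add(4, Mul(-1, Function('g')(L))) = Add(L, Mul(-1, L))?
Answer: -148491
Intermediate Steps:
Function('l')(J, j) = Add(-183, Mul(-8, J)) (Function('l')(J, j) = Add(-7, Mul(-8, Add(22, J))) = Add(-7, Add(-176, Mul(-8, J))) = Add(-183, Mul(-8, J)))
Function('g')(L) = 4 (Function('g')(L) = Add(4, Mul(-1, Add(L, Mul(-1, L)))) = Add(4, Mul(-1, 0)) = Add(4, 0) = 4)
Add(Add(Function('l')(-95, -1737), -149072), Function('g')(-1237)) = Add(Add(Add(-183, Mul(-8, -95)), -149072), 4) = Add(Add(Add(-183, 760), -149072), 4) = Add(Add(577, -149072), 4) = Add(-148495, 4) = -148491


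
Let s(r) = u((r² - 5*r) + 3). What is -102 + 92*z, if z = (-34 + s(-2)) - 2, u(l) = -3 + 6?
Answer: -3138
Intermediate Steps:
u(l) = 3
s(r) = 3
z = -33 (z = (-34 + 3) - 2 = -31 - 2 = -33)
-102 + 92*z = -102 + 92*(-33) = -102 - 3036 = -3138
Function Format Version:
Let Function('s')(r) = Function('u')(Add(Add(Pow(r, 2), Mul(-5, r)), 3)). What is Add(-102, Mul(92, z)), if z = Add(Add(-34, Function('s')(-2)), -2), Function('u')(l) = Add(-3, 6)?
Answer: -3138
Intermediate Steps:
Function('u')(l) = 3
Function('s')(r) = 3
z = -33 (z = Add(Add(-34, 3), -2) = Add(-31, -2) = -33)
Add(-102, Mul(92, z)) = Add(-102, Mul(92, -33)) = Add(-102, -3036) = -3138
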